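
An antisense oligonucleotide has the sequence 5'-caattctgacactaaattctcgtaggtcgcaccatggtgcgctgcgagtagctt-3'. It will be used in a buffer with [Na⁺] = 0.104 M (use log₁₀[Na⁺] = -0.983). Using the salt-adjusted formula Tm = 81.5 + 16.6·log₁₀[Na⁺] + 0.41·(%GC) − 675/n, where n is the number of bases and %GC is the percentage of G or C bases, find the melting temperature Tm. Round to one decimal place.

73.2°C

Length n = 54. Counting bases: A=12, C=14, T=15, G=13
G+C = 27, so %GC = 27/54 × 100 = 50%
Salt term: 16.6 × (-0.983) = -16.318
GC term: 0.41 × 50 = 20.5; length term: −675/54 = −12.5
Tm = 81.5 + (-16.318) + 20.5 − 12.5 = 73.182 → 73.2°C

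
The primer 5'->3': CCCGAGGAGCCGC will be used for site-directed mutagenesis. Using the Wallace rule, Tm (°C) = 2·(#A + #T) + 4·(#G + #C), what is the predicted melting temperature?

Scanning the sequence gives T=0, C=6, A=2, G=5.
A+T = 2, G+C = 11
Tm = 2×2 + 4×11 = 48°C

48°C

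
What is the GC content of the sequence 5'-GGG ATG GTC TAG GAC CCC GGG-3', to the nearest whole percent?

C=5, A=3, T=3, G=10
G+C = 10 + 5 = 15 out of 21 bases
%GC = 15/21 × 100 = 71.43% ≈ 71%

71%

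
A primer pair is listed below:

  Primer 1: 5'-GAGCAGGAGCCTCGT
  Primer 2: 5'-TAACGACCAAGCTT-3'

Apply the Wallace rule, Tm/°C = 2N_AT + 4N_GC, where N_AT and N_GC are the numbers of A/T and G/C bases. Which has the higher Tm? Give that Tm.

Primer 1: A+T=5, G+C=10 → Tm = 2(5)+4(10) = 50°C
Primer 2: A+T=8, G+C=6 → Tm = 2(8)+4(6) = 40°C
50°C vs 40°C → primer 1 is higher.

Primer 1, 50°C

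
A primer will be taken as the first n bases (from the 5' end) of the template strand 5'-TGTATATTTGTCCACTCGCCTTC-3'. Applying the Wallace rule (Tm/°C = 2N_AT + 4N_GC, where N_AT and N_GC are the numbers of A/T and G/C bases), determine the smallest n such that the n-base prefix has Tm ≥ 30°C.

First 11 bases: TGTATATTTGT → Tm = 26°C (< 30°C)
First 12 bases: TGTATATTTGTC → Tm = 30°C (≥ 30°C)
Each additional base adds 2°C (A/T) or 4°C (G/C), so Tm is non-decreasing in n; n = 12 is the first length to reach 30°C.

n = 12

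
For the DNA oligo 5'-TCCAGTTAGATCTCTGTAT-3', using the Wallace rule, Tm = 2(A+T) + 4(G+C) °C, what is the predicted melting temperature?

T=8, C=4, G=3, A=4
A+T = 12, G+C = 7
Tm = 2×12 + 4×7 = 52°C

52°C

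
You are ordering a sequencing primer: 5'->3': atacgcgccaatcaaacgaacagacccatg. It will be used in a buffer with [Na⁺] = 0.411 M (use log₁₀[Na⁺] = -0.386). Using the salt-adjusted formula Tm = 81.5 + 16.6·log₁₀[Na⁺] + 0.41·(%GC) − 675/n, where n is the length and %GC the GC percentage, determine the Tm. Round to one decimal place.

Length n = 30. Scanning the sequence gives T=3, C=10, G=5, A=12.
G+C = 15, so %GC = 15/30 × 100 = 50%
Salt term: 16.6 × (-0.386) = -6.408
GC term: 0.41 × 50 = 20.5; length term: −675/30 = −22.5
Tm = 81.5 + (-6.408) + 20.5 − 22.5 = 73.092 → 73.1°C

73.1°C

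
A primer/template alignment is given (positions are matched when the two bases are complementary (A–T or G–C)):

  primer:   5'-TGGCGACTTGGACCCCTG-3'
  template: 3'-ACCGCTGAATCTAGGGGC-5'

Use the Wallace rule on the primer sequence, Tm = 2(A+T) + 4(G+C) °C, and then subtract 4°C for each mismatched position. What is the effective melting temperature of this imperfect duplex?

Primer base counts: A=2, T=4, G=6, C=6 → A+T=6, G+C=12
Perfect-match Tm = 2(6) + 4(12) = 12 + 48 = 60°C
Mismatches (positions where the bases are not complementary): 3 (at positions 10, 13, 17)
Effective Tm = 60 − 3×4 = 60 − 12 = 48°C

48°C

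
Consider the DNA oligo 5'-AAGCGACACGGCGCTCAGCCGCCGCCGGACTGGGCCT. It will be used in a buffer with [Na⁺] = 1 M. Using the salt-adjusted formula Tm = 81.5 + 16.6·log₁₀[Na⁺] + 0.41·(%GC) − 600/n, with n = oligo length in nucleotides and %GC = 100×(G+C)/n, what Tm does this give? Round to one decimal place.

Length n = 37. T=3, G=13, C=15, A=6
G+C = 28, so %GC = 28/37 × 100 = 75.676%
Salt term: 16.6 × (0) = 0
GC term: 0.41 × 75.676 = 31.027; length term: −600/37 = −16.216
Tm = 81.5 + (0) + 31.027 − 16.216 = 96.311 → 96.3°C

96.3°C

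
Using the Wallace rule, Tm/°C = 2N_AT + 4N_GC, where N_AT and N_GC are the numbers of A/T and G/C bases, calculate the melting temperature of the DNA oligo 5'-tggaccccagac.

Counting bases: C=5, A=3, G=3, T=1
A+T = 4, G+C = 8
Tm = 2×4 + 4×8 = 40°C

40°C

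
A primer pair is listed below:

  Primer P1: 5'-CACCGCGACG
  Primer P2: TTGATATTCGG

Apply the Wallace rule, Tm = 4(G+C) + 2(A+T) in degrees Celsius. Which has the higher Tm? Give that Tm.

Primer P1, 36°C

Primer P1: A+T=2, G+C=8 → Tm = 2(2)+4(8) = 36°C
Primer P2: A+T=7, G+C=4 → Tm = 2(7)+4(4) = 30°C
36°C vs 30°C → primer P1 is higher.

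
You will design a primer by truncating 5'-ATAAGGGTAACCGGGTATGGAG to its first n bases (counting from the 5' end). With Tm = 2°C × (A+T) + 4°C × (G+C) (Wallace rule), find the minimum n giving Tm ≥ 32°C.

First 11 bases: ATAAGGGTAAC → Tm = 30°C (< 32°C)
First 12 bases: ATAAGGGTAACC → Tm = 34°C (≥ 32°C)
Since every base adds ≥2°C, Tm only increases with n, so the threshold is first crossed at n = 12.

n = 12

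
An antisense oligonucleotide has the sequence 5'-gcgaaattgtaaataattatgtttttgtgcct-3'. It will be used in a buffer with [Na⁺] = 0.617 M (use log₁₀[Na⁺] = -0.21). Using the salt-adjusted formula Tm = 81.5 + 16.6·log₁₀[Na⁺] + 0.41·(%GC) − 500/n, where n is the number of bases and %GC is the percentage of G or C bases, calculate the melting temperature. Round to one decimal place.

Length n = 32. Counting bases: G=6, A=9, C=3, T=14
G+C = 9, so %GC = 9/32 × 100 = 28.125%
Salt term: 16.6 × (-0.21) = -3.486
GC term: 0.41 × 28.125 = 11.531; length term: −500/32 = −15.625
Tm = 81.5 + (-3.486) + 11.531 − 15.625 = 73.92 → 73.9°C

73.9°C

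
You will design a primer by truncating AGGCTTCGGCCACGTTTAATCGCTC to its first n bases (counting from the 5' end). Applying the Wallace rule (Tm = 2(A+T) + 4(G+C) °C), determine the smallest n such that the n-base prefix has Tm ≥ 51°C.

n = 16

First 15 bases: AGGCTTCGGCCACGT → Tm = 50°C (< 51°C)
First 16 bases: AGGCTTCGGCCACGTT → Tm = 52°C (≥ 51°C)
Since every base adds ≥2°C, Tm only increases with n, so the threshold is first crossed at n = 16.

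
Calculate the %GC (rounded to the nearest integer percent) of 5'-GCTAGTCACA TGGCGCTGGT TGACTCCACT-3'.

57%

Base counts: A=5, C=9, T=8, G=8
G+C = 8 + 9 = 17 out of 30 bases
%GC = 17/30 × 100 = 56.67% ≈ 57%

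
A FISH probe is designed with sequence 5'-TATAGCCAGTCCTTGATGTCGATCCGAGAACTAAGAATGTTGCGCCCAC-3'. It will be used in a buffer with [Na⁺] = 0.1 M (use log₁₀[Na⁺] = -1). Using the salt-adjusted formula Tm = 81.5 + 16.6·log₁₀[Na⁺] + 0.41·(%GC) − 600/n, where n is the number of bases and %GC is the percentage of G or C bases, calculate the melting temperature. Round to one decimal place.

72.7°C

Length n = 49. Scanning the sequence gives C=13, G=11, T=12, A=13.
G+C = 24, so %GC = 24/49 × 100 = 48.98%
Salt term: 16.6 × (-1) = -16.6
GC term: 0.41 × 48.98 = 20.082; length term: −600/49 = −12.245
Tm = 81.5 + (-16.6) + 20.082 − 12.245 = 72.737 → 72.7°C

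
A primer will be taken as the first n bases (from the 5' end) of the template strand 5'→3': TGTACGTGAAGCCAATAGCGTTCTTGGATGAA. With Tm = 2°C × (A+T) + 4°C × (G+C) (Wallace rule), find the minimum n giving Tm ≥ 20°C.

n = 7

First 6 bases: TGTACG → Tm = 18°C (< 20°C)
First 7 bases: TGTACGT → Tm = 20°C (≥ 20°C)
Since every base adds ≥2°C, Tm only increases with n, so the threshold is first crossed at n = 7.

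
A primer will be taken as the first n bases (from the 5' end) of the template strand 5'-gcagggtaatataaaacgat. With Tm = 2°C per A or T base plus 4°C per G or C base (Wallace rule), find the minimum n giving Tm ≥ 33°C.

n = 12

First 11 bases: GCAGGGTAATA → Tm = 32°C (< 33°C)
First 12 bases: GCAGGGTAATAT → Tm = 34°C (≥ 33°C)
Each additional base adds 2°C (A/T) or 4°C (G/C), so Tm is non-decreasing in n; n = 12 is the first length to reach 33°C.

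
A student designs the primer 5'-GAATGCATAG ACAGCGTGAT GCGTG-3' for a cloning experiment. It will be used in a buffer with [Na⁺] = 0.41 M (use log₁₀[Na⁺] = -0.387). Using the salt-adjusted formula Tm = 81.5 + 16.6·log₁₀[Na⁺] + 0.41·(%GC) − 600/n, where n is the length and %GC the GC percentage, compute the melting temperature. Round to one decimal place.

Length n = 25. C=4, A=7, T=5, G=9
G+C = 13, so %GC = 13/25 × 100 = 52%
Salt term: 16.6 × (-0.387) = -6.424
GC term: 0.41 × 52 = 21.32; length term: −600/25 = −24
Tm = 81.5 + (-6.424) + 21.32 − 24 = 72.396 → 72.4°C

72.4°C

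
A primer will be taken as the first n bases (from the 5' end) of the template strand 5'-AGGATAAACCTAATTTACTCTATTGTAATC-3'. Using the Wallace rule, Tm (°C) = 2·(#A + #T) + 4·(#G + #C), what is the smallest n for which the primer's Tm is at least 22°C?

First 8 bases: AGGATAAA → Tm = 20°C (< 22°C)
First 9 bases: AGGATAAAC → Tm = 24°C (≥ 22°C)
Each additional base adds 2°C (A/T) or 4°C (G/C), so Tm is non-decreasing in n; n = 9 is the first length to reach 22°C.

n = 9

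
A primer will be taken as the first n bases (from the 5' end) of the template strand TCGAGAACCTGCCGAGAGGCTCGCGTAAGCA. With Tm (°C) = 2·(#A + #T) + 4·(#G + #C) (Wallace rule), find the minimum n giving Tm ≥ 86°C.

n = 26

First 25 bases: TCGAGAACCTGCCGAGAGGCTCGCG → Tm = 84°C (< 86°C)
First 26 bases: TCGAGAACCTGCCGAGAGGCTCGCGT → Tm = 86°C (≥ 86°C)
Each additional base adds 2°C (A/T) or 4°C (G/C), so Tm is non-decreasing in n; n = 26 is the first length to reach 86°C.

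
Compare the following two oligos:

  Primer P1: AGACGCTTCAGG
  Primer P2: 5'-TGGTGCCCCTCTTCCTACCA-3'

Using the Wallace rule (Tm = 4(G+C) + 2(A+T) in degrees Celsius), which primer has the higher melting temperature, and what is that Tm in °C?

Primer P2, 64°C

Primer P1: A+T=5, G+C=7 → Tm = 2(5)+4(7) = 38°C
Primer P2: A+T=8, G+C=12 → Tm = 2(8)+4(12) = 64°C
38°C vs 64°C → primer P2 is higher.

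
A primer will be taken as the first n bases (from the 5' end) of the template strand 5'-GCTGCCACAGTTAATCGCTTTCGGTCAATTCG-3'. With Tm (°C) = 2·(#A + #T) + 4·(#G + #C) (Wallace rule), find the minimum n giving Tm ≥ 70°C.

First 22 bases: GCTGCCACAGTTAATCGCTTTC → Tm = 66°C (< 70°C)
First 23 bases: GCTGCCACAGTTAATCGCTTTCG → Tm = 70°C (≥ 70°C)
Each additional base adds 2°C (A/T) or 4°C (G/C), so Tm is non-decreasing in n; n = 23 is the first length to reach 70°C.

n = 23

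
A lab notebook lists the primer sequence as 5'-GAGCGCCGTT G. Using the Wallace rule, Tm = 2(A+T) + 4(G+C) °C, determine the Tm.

Scanning the sequence gives A=1, G=5, T=2, C=3.
AT pairs contribute 3, GC pairs contribute 8.
Tm = 4·8 + 2·3 = 32 + 6 = 38°C

38°C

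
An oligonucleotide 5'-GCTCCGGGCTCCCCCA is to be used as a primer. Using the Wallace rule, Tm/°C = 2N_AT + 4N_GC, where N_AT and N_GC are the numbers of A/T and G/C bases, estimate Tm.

58°C

Scanning the sequence gives T=2, C=9, G=4, A=1.
So N_AT = 3 and N_GC = 13.
Tm = 2×3 + 4×13 = 58°C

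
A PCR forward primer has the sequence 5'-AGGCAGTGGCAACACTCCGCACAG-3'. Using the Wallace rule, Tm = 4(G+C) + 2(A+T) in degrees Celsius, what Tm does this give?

78°C

Base counts: C=8, A=7, G=7, T=2
So N_AT = 9 and N_GC = 15.
Tm = 4·15 + 2·9 = 60 + 18 = 78°C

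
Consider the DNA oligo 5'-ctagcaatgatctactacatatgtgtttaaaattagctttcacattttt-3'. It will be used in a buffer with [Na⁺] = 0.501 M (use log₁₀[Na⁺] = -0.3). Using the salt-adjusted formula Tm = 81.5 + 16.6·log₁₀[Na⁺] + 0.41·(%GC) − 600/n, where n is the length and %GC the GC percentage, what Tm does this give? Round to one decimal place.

Length n = 49. Counting bases: C=8, T=21, G=5, A=15
G+C = 13, so %GC = 13/49 × 100 = 26.531%
Salt term: 16.6 × (-0.3) = -4.98
GC term: 0.41 × 26.531 = 10.878; length term: −600/49 = −12.245
Tm = 81.5 + (-4.98) + 10.878 − 12.245 = 75.153 → 75.2°C

75.2°C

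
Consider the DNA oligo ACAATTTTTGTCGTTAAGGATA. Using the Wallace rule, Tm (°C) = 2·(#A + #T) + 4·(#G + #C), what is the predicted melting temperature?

56°C

Base counts: A=7, T=9, G=4, C=2
AT pairs contribute 16, GC pairs contribute 6.
Tm = 2(16) + 4(6) = 32 + 24 = 56°C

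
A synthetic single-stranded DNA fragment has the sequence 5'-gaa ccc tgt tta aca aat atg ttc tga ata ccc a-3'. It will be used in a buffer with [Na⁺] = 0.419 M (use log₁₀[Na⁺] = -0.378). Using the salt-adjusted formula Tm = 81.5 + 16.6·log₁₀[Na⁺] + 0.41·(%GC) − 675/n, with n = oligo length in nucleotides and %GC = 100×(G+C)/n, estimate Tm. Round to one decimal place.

Length n = 34. C=8, G=4, T=10, A=12
G+C = 12, so %GC = 12/34 × 100 = 35.294%
Salt term: 16.6 × (-0.378) = -6.275
GC term: 0.41 × 35.294 = 14.471; length term: −675/34 = −19.853
Tm = 81.5 + (-6.275) + 14.471 − 19.853 = 69.843 → 69.8°C

69.8°C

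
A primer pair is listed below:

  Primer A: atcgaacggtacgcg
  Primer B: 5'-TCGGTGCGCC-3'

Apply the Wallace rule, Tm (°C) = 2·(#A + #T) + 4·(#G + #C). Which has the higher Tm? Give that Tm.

Primer A: A+T=6, G+C=9 → Tm = 2(6)+4(9) = 48°C
Primer B: A+T=2, G+C=8 → Tm = 2(2)+4(8) = 36°C
48°C vs 36°C → primer A is higher.

Primer A, 48°C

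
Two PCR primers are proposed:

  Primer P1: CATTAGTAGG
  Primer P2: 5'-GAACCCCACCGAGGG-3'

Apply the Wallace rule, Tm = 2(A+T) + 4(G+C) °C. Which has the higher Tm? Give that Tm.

Primer P1: A+T=6, G+C=4 → Tm = 2(6)+4(4) = 28°C
Primer P2: A+T=4, G+C=11 → Tm = 2(4)+4(11) = 52°C
28°C vs 52°C → primer P2 is higher.

Primer P2, 52°C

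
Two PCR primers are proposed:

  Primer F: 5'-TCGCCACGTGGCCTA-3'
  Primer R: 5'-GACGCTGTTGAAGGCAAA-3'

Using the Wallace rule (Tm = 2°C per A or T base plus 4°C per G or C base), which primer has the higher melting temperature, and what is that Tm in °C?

Primer F: A+T=5, G+C=10 → Tm = 2(5)+4(10) = 50°C
Primer R: A+T=9, G+C=9 → Tm = 2(9)+4(9) = 54°C
50°C vs 54°C → primer R is higher.

Primer R, 54°C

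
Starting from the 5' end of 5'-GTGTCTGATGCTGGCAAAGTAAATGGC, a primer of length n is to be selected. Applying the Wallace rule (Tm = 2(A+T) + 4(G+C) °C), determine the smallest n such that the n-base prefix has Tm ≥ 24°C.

First 7 bases: GTGTCTG → Tm = 22°C (< 24°C)
First 8 bases: GTGTCTGA → Tm = 24°C (≥ 24°C)
Each additional base adds 2°C (A/T) or 4°C (G/C), so Tm is non-decreasing in n; n = 8 is the first length to reach 24°C.

n = 8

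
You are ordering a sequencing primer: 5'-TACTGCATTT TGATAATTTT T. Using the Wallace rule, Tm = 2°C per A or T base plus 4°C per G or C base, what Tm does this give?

Counting bases: C=2, T=12, G=2, A=5
A+T = 17, G+C = 4
Tm = 4·4 + 2·17 = 16 + 34 = 50°C

50°C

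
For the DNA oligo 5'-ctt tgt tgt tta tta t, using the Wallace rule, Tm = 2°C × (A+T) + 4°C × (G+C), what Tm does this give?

38°C

Counting bases: A=2, C=1, G=2, T=11
So N_AT = 13 and N_GC = 3.
Tm = 2(13) + 4(3) = 26 + 12 = 38°C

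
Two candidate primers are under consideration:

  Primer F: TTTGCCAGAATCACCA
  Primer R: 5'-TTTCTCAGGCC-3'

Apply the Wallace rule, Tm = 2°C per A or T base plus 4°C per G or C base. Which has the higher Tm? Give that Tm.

Primer F, 46°C

Primer F: A+T=9, G+C=7 → Tm = 2(9)+4(7) = 46°C
Primer R: A+T=5, G+C=6 → Tm = 2(5)+4(6) = 34°C
46°C vs 34°C → primer F is higher.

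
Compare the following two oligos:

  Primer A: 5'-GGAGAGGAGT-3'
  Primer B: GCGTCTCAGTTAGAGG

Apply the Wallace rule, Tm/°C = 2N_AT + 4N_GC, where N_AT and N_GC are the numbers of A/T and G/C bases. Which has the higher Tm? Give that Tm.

Primer A: A+T=4, G+C=6 → Tm = 2(4)+4(6) = 32°C
Primer B: A+T=7, G+C=9 → Tm = 2(7)+4(9) = 50°C
32°C vs 50°C → primer B is higher.

Primer B, 50°C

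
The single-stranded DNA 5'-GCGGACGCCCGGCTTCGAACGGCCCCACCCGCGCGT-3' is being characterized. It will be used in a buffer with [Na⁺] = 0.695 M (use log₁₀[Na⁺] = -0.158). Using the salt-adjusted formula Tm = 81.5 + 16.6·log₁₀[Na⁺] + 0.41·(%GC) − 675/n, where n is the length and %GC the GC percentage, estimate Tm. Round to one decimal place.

93.2°C

Length n = 36. A=4, G=12, C=17, T=3
G+C = 29, so %GC = 29/36 × 100 = 80.556%
Salt term: 16.6 × (-0.158) = -2.623
GC term: 0.41 × 80.556 = 33.028; length term: −675/36 = −18.75
Tm = 81.5 + (-2.623) + 33.028 − 18.75 = 93.155 → 93.2°C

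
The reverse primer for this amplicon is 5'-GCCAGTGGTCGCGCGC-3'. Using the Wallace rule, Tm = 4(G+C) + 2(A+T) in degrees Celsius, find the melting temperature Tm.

58°C

Base counts: T=2, G=7, C=6, A=1
A+T = 3, G+C = 13
Tm = 2(3) + 4(13) = 6 + 52 = 58°C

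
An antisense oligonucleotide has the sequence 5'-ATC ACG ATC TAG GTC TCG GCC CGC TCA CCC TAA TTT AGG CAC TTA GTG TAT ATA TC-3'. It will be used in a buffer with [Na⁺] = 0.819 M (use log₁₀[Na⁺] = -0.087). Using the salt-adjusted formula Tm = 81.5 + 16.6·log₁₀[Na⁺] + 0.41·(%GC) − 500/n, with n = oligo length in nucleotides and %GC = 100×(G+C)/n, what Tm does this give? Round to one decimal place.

Length n = 56. Base counts: C=16, A=13, T=17, G=10
G+C = 26, so %GC = 26/56 × 100 = 46.429%
Salt term: 16.6 × (-0.087) = -1.444
GC term: 0.41 × 46.429 = 19.036; length term: −500/56 = −8.929
Tm = 81.5 + (-1.444) + 19.036 − 8.929 = 90.163 → 90.2°C

90.2°C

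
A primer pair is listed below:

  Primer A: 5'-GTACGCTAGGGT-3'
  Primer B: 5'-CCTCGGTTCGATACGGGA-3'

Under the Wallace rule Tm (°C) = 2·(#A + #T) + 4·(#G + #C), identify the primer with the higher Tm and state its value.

Primer A: A+T=5, G+C=7 → Tm = 2(5)+4(7) = 38°C
Primer B: A+T=7, G+C=11 → Tm = 2(7)+4(11) = 58°C
38°C vs 58°C → primer B is higher.

Primer B, 58°C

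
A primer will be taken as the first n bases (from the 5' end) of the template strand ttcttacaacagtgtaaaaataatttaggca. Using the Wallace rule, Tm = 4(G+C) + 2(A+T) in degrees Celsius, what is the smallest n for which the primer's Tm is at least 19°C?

First 7 bases: TTCTTAC → Tm = 18°C (< 19°C)
First 8 bases: TTCTTACA → Tm = 20°C (≥ 19°C)
Since every base adds ≥2°C, Tm only increases with n, so the threshold is first crossed at n = 8.

n = 8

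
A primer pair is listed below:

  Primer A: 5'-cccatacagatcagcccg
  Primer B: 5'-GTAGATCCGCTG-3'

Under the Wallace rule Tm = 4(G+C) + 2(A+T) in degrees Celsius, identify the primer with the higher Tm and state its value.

Primer A, 58°C

Primer A: A+T=7, G+C=11 → Tm = 2(7)+4(11) = 58°C
Primer B: A+T=5, G+C=7 → Tm = 2(5)+4(7) = 38°C
58°C vs 38°C → primer A is higher.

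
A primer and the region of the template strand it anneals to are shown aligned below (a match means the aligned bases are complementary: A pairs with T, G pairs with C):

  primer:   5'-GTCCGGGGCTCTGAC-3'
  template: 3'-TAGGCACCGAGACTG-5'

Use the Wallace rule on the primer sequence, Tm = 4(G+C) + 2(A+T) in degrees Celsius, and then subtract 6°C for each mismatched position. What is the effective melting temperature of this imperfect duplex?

Primer base counts: A=1, T=3, G=6, C=5 → A+T=4, G+C=11
Perfect-match Tm = 2(4) + 4(11) = 8 + 44 = 52°C
Mismatches (positions where the bases are not complementary): 2 (at positions 1, 6)
Effective Tm = 52 − 2×6 = 52 − 12 = 40°C

40°C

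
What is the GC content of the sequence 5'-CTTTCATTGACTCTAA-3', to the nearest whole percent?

31%

Counting bases: A=4, T=7, G=1, C=4
G+C = 1 + 4 = 5 out of 16 bases
%GC = 5/16 × 100 = 31.25% ≈ 31%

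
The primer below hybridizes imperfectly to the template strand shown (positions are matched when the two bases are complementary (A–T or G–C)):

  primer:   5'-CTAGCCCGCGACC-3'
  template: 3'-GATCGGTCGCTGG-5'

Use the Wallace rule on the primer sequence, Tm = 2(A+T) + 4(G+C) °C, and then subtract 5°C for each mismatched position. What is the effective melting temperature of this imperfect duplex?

41°C

Primer base counts: A=2, T=1, G=3, C=7 → A+T=3, G+C=10
Perfect-match Tm = 2(3) + 4(10) = 6 + 40 = 46°C
Mismatches (positions where the bases are not complementary): 1 (at position 7)
Effective Tm = 46 − 1×5 = 46 − 5 = 41°C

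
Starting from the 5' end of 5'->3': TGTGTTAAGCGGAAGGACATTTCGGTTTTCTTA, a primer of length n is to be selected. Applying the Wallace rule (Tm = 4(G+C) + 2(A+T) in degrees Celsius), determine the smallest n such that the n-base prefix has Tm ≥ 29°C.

n = 11

First 10 bases: TGTGTTAAGC → Tm = 28°C (< 29°C)
First 11 bases: TGTGTTAAGCG → Tm = 32°C (≥ 29°C)
Since every base adds ≥2°C, Tm only increases with n, so the threshold is first crossed at n = 11.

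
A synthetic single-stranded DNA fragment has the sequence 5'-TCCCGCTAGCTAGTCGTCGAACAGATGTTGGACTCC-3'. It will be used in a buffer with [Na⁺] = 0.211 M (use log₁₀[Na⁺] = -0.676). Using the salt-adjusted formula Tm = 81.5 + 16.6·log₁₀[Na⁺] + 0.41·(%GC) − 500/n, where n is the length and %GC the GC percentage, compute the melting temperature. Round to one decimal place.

Length n = 36. Base counts: T=9, A=7, G=9, C=11
G+C = 20, so %GC = 20/36 × 100 = 55.556%
Salt term: 16.6 × (-0.676) = -11.222
GC term: 0.41 × 55.556 = 22.778; length term: −500/36 = −13.889
Tm = 81.5 + (-11.222) + 22.778 − 13.889 = 79.167 → 79.2°C

79.2°C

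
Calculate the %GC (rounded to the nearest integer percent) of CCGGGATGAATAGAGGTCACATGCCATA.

Base counts: G=8, A=9, T=5, C=6
G+C = 8 + 6 = 14 out of 28 bases
%GC = 14/28 × 100 = 50% ≈ 50%

50%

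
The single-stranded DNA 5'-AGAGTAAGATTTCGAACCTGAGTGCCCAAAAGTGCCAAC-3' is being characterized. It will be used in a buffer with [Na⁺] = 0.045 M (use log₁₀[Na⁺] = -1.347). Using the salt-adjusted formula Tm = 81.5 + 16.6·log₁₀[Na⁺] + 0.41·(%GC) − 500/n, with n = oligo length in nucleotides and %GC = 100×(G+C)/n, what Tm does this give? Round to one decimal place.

Length n = 39. Base counts: G=9, T=7, A=14, C=9
G+C = 18, so %GC = 18/39 × 100 = 46.154%
Salt term: 16.6 × (-1.347) = -22.36
GC term: 0.41 × 46.154 = 18.923; length term: −500/39 = −12.821
Tm = 81.5 + (-22.36) + 18.923 − 12.821 = 65.242 → 65.2°C

65.2°C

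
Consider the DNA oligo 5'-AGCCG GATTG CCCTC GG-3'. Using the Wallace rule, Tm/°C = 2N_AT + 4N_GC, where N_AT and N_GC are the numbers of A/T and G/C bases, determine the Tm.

Scanning the sequence gives G=6, C=6, T=3, A=2.
A+T = 5, G+C = 12
Tm = 2(5) + 4(12) = 10 + 48 = 58°C

58°C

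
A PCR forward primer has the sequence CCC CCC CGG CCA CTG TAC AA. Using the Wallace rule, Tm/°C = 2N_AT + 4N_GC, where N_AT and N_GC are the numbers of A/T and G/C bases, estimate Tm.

68°C

Scanning the sequence gives T=2, A=4, G=3, C=11.
A+T = 6, G+C = 14
Tm = 2(6) + 4(14) = 12 + 56 = 68°C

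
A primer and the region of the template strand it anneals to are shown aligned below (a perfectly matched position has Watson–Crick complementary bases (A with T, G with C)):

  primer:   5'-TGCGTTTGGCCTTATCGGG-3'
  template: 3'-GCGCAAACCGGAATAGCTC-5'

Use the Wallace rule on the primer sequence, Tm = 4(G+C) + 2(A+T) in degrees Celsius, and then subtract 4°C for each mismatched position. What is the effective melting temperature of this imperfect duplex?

52°C

Primer base counts: A=1, T=7, G=7, C=4 → A+T=8, G+C=11
Perfect-match Tm = 2(8) + 4(11) = 16 + 44 = 60°C
Mismatches (positions where the bases are not complementary): 2 (at positions 1, 18)
Effective Tm = 60 − 2×4 = 60 − 8 = 52°C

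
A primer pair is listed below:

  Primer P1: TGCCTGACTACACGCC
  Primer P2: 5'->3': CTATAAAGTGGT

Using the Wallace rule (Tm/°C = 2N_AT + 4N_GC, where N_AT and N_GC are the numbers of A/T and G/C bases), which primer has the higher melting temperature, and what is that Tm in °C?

Primer P1, 52°C

Primer P1: A+T=6, G+C=10 → Tm = 2(6)+4(10) = 52°C
Primer P2: A+T=8, G+C=4 → Tm = 2(8)+4(4) = 32°C
52°C vs 32°C → primer P1 is higher.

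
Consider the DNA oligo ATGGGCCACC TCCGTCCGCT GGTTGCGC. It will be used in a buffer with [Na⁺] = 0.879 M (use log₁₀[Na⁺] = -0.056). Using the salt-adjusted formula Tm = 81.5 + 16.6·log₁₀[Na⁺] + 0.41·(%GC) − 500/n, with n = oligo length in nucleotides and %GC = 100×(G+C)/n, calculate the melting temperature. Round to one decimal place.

92.0°C

Length n = 28. Counting bases: G=9, A=2, T=6, C=11
G+C = 20, so %GC = 20/28 × 100 = 71.429%
Salt term: 16.6 × (-0.056) = -0.93
GC term: 0.41 × 71.429 = 29.286; length term: −500/28 = −17.857
Tm = 81.5 + (-0.93) + 29.286 − 17.857 = 91.999 → 92.0°C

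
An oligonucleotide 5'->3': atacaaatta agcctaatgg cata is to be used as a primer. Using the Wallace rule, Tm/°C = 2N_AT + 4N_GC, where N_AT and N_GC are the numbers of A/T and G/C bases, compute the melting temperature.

62°C

Scanning the sequence gives T=6, C=4, A=11, G=3.
A+T = 17, G+C = 7
Tm = 4·7 + 2·17 = 28 + 34 = 62°C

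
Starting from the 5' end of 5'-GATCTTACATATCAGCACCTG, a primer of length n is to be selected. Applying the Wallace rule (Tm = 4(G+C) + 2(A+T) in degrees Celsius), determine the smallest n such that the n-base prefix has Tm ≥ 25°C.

n = 10

First 9 bases: GATCTTACA → Tm = 24°C (< 25°C)
First 10 bases: GATCTTACAT → Tm = 26°C (≥ 25°C)
Each additional base adds 2°C (A/T) or 4°C (G/C), so Tm is non-decreasing in n; n = 10 is the first length to reach 25°C.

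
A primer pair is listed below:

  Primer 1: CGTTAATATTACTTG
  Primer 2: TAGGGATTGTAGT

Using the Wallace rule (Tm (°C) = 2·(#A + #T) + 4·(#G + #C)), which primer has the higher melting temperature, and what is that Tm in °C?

Primer 1, 38°C

Primer 1: A+T=11, G+C=4 → Tm = 2(11)+4(4) = 38°C
Primer 2: A+T=8, G+C=5 → Tm = 2(8)+4(5) = 36°C
38°C vs 36°C → primer 1 is higher.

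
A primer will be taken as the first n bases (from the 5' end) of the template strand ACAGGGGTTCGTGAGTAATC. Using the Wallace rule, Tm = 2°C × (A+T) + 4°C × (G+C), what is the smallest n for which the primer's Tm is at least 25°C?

n = 8

First 7 bases: ACAGGGG → Tm = 24°C (< 25°C)
First 8 bases: ACAGGGGT → Tm = 26°C (≥ 25°C)
Since every base adds ≥2°C, Tm only increases with n, so the threshold is first crossed at n = 8.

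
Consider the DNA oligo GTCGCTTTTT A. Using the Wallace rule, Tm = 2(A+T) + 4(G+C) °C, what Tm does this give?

Base counts: T=6, G=2, A=1, C=2
AT pairs contribute 7, GC pairs contribute 4.
Tm = 2×7 + 4×4 = 30°C

30°C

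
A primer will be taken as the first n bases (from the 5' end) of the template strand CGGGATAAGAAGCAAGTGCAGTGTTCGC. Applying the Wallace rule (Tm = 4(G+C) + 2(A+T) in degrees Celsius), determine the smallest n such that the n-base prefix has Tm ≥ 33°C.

First 11 bases: CGGGATAAGAA → Tm = 32°C (< 33°C)
First 12 bases: CGGGATAAGAAG → Tm = 36°C (≥ 33°C)
Since every base adds ≥2°C, Tm only increases with n, so the threshold is first crossed at n = 12.

n = 12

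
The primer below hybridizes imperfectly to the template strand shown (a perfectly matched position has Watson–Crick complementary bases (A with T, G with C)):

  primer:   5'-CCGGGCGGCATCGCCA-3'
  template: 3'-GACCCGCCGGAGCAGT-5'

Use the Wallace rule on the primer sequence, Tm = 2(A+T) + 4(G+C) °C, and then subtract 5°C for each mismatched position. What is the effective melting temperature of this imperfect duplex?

Primer base counts: A=2, T=1, G=6, C=7 → A+T=3, G+C=13
Perfect-match Tm = 2(3) + 4(13) = 6 + 52 = 58°C
Mismatches (positions where the bases are not complementary): 3 (at positions 2, 10, 14)
Effective Tm = 58 − 3×5 = 58 − 15 = 43°C

43°C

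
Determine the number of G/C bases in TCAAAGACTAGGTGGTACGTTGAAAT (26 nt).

10

Base counts: C=3, T=7, G=7, A=9
G+C = 7 + 3 = 10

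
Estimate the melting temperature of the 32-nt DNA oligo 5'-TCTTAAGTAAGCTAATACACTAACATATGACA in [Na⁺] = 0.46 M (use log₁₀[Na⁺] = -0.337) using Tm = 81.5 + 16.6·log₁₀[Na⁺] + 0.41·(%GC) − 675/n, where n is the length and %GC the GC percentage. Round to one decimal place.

Length n = 32. Scanning the sequence gives G=3, T=9, A=14, C=6.
G+C = 9, so %GC = 9/32 × 100 = 28.125%
Salt term: 16.6 × (-0.337) = -5.594
GC term: 0.41 × 28.125 = 11.531; length term: −675/32 = −21.094
Tm = 81.5 + (-5.594) + 11.531 − 21.094 = 66.343 → 66.3°C

66.3°C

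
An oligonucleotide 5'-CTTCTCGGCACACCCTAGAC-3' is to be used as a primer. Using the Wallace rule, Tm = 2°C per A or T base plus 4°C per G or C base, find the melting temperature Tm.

64°C

Base counts: A=4, T=4, G=3, C=9
So N_AT = 8 and N_GC = 12.
Tm = 2(8) + 4(12) = 16 + 48 = 64°C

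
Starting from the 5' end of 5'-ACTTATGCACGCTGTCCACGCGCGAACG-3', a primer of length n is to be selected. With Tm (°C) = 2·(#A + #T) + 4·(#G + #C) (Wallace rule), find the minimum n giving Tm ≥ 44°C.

n = 15

First 14 bases: ACTTATGCACGCTG → Tm = 42°C (< 44°C)
First 15 bases: ACTTATGCACGCTGT → Tm = 44°C (≥ 44°C)
Each additional base adds 2°C (A/T) or 4°C (G/C), so Tm is non-decreasing in n; n = 15 is the first length to reach 44°C.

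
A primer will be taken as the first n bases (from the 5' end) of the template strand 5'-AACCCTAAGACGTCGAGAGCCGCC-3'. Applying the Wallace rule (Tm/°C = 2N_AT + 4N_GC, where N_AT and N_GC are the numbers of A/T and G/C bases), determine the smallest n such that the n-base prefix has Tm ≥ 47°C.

First 15 bases: AACCCTAAGACGTCG → Tm = 46°C (< 47°C)
First 16 bases: AACCCTAAGACGTCGA → Tm = 48°C (≥ 47°C)
Each additional base adds 2°C (A/T) or 4°C (G/C), so Tm is non-decreasing in n; n = 16 is the first length to reach 47°C.

n = 16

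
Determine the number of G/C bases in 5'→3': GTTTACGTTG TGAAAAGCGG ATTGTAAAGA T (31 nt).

11

Counting bases: A=10, C=2, G=9, T=10
Total G or C: 9 + 2 = 11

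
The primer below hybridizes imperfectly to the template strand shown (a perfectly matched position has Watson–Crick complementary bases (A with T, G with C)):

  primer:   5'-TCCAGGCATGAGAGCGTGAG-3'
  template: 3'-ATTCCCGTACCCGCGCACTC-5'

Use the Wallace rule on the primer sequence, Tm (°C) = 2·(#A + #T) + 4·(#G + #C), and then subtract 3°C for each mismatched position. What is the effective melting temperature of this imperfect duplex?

Primer base counts: A=5, T=3, G=8, C=4 → A+T=8, G+C=12
Perfect-match Tm = 2(8) + 4(12) = 16 + 48 = 64°C
Mismatches (positions where the bases are not complementary): 5 (at positions 2, 3, 4, 11, 13)
Effective Tm = 64 − 5×3 = 64 − 15 = 49°C

49°C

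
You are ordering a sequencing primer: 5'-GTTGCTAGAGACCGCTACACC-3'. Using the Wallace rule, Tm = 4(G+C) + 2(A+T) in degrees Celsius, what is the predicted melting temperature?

Counting bases: A=5, G=5, C=7, T=4
A+T = 9, G+C = 12
Tm = 2(9) + 4(12) = 18 + 48 = 66°C

66°C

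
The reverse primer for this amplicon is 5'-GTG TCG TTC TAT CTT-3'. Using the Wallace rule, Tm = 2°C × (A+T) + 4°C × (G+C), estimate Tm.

A=1, T=8, G=3, C=3
A+T = 9, G+C = 6
Tm = 4·6 + 2·9 = 24 + 18 = 42°C

42°C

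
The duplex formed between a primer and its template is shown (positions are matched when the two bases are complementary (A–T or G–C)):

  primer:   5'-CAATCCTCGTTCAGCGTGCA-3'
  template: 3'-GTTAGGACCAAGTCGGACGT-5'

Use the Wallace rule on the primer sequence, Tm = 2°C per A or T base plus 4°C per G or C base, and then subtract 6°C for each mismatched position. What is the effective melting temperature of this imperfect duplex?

50°C

Primer base counts: A=4, T=5, G=4, C=7 → A+T=9, G+C=11
Perfect-match Tm = 2(9) + 4(11) = 18 + 44 = 62°C
Mismatches (positions where the bases are not complementary): 2 (at positions 8, 16)
Effective Tm = 62 − 2×6 = 62 − 12 = 50°C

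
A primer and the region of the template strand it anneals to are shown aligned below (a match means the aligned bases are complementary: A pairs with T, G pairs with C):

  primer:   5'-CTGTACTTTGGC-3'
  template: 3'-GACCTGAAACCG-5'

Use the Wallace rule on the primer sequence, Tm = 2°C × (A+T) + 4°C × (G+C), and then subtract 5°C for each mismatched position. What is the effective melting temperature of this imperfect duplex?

31°C

Primer base counts: A=1, T=5, G=3, C=3 → A+T=6, G+C=6
Perfect-match Tm = 2(6) + 4(6) = 12 + 24 = 36°C
Mismatches (positions where the bases are not complementary): 1 (at position 4)
Effective Tm = 36 − 1×5 = 36 − 5 = 31°C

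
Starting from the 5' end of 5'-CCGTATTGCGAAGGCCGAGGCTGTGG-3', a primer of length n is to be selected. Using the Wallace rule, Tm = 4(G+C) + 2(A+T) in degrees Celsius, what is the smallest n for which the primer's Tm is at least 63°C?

n = 20

First 19 bases: CCGTATTGCGAAGGCCGAG → Tm = 62°C (< 63°C)
First 20 bases: CCGTATTGCGAAGGCCGAGG → Tm = 66°C (≥ 63°C)
Since every base adds ≥2°C, Tm only increases with n, so the threshold is first crossed at n = 20.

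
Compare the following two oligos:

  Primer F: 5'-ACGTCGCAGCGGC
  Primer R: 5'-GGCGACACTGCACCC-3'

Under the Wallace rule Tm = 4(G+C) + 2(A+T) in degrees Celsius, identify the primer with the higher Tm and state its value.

Primer R, 52°C

Primer F: A+T=3, G+C=10 → Tm = 2(3)+4(10) = 46°C
Primer R: A+T=4, G+C=11 → Tm = 2(4)+4(11) = 52°C
46°C vs 52°C → primer R is higher.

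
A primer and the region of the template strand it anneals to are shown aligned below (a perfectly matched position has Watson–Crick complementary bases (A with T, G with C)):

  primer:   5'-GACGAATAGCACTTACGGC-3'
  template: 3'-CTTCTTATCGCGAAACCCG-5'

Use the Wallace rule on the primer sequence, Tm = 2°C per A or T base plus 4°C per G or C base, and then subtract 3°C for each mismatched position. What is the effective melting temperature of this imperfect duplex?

Primer base counts: A=6, T=3, G=5, C=5 → A+T=9, G+C=10
Perfect-match Tm = 2(9) + 4(10) = 18 + 40 = 58°C
Mismatches (positions where the bases are not complementary): 4 (at positions 3, 11, 15, 16)
Effective Tm = 58 − 4×3 = 58 − 12 = 46°C

46°C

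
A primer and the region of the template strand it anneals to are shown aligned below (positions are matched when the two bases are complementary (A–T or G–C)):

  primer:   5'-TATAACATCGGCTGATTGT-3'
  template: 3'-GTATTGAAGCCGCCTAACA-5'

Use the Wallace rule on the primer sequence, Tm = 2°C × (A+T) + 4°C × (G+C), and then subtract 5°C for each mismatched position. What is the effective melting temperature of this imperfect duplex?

Primer base counts: A=5, T=7, G=4, C=3 → A+T=12, G+C=7
Perfect-match Tm = 2(12) + 4(7) = 24 + 28 = 52°C
Mismatches (positions where the bases are not complementary): 3 (at positions 1, 7, 13)
Effective Tm = 52 − 3×5 = 52 − 15 = 37°C

37°C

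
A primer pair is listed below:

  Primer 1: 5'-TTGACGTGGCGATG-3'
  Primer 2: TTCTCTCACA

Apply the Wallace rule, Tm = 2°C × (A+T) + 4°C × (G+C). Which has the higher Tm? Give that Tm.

Primer 1, 44°C

Primer 1: A+T=6, G+C=8 → Tm = 2(6)+4(8) = 44°C
Primer 2: A+T=6, G+C=4 → Tm = 2(6)+4(4) = 28°C
44°C vs 28°C → primer 1 is higher.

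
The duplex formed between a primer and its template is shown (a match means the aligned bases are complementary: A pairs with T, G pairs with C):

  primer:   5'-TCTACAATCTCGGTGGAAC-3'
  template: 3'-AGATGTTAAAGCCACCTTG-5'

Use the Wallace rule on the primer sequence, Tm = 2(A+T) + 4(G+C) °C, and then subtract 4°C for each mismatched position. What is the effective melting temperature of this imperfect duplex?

Primer base counts: A=5, T=5, G=4, C=5 → A+T=10, G+C=9
Perfect-match Tm = 2(10) + 4(9) = 20 + 36 = 56°C
Mismatches (positions where the bases are not complementary): 1 (at position 9)
Effective Tm = 56 − 1×4 = 56 − 4 = 52°C

52°C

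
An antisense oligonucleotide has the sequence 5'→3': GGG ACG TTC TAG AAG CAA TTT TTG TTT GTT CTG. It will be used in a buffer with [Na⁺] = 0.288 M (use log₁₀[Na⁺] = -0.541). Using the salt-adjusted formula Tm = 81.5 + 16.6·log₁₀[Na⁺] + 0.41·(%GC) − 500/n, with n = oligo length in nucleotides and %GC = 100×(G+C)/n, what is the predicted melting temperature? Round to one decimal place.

73.5°C

Length n = 33. Base counts: C=4, T=14, A=6, G=9
G+C = 13, so %GC = 13/33 × 100 = 39.394%
Salt term: 16.6 × (-0.541) = -8.981
GC term: 0.41 × 39.394 = 16.152; length term: −500/33 = −15.152
Tm = 81.5 + (-8.981) + 16.152 − 15.152 = 73.519 → 73.5°C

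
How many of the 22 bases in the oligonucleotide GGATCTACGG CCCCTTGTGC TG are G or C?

14

Counting bases: T=6, G=7, C=7, A=2
Total G or C: 7 + 7 = 14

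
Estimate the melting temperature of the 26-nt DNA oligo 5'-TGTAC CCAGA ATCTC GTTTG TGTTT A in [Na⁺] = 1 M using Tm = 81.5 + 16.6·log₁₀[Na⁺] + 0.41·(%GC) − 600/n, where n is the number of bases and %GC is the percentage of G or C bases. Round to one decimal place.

74.2°C

Length n = 26. Counting bases: G=5, C=5, T=11, A=5
G+C = 10, so %GC = 10/26 × 100 = 38.462%
Salt term: 16.6 × (0) = 0
GC term: 0.41 × 38.462 = 15.769; length term: −600/26 = −23.077
Tm = 81.5 + (0) + 15.769 − 23.077 = 74.192 → 74.2°C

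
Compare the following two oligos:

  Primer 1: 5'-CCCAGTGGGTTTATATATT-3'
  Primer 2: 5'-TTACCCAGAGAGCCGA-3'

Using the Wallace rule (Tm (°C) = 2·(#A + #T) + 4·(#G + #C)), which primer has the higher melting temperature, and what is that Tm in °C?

Primer 1: A+T=12, G+C=7 → Tm = 2(12)+4(7) = 52°C
Primer 2: A+T=7, G+C=9 → Tm = 2(7)+4(9) = 50°C
52°C vs 50°C → primer 1 is higher.

Primer 1, 52°C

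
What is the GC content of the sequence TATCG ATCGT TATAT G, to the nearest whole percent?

31%

Base counts: T=7, G=3, C=2, A=4
G+C = 3 + 2 = 5 out of 16 bases
%GC = 5/16 × 100 = 31.25% ≈ 31%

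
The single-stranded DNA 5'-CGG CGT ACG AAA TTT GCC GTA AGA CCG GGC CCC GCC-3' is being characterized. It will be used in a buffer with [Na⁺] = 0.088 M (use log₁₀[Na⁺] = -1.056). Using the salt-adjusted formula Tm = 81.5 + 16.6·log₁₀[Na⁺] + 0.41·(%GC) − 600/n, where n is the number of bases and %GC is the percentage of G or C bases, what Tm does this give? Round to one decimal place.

74.6°C

Length n = 36. Counting bases: T=5, G=11, A=7, C=13
G+C = 24, so %GC = 24/36 × 100 = 66.667%
Salt term: 16.6 × (-1.056) = -17.53
GC term: 0.41 × 66.667 = 27.333; length term: −600/36 = −16.667
Tm = 81.5 + (-17.53) + 27.333 − 16.667 = 74.636 → 74.6°C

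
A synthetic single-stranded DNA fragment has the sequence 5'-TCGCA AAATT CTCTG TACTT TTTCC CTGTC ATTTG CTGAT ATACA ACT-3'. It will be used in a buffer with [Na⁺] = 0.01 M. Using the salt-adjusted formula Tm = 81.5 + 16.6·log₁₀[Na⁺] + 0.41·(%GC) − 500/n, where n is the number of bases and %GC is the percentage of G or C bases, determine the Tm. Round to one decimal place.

52.4°C

Length n = 48. Base counts: T=20, C=12, G=5, A=11
G+C = 17, so %GC = 17/48 × 100 = 35.417%
Salt term: 16.6 × (-2) = -33.2
GC term: 0.41 × 35.417 = 14.521; length term: −500/48 = −10.417
Tm = 81.5 + (-33.2) + 14.521 − 10.417 = 52.404 → 52.4°C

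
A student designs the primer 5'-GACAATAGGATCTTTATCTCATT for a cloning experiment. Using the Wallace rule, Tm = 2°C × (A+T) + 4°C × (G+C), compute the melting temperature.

Base counts: C=4, A=7, T=9, G=3
AT pairs contribute 16, GC pairs contribute 7.
Tm = 2×16 + 4×7 = 60°C

60°C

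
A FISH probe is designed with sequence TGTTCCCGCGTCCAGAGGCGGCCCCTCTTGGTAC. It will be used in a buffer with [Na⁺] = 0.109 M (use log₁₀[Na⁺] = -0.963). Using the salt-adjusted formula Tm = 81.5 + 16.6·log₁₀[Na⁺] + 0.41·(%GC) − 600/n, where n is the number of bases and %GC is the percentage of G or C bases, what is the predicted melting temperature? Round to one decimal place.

75.6°C

Length n = 34. G=10, A=3, C=13, T=8
G+C = 23, so %GC = 23/34 × 100 = 67.647%
Salt term: 16.6 × (-0.963) = -15.986
GC term: 0.41 × 67.647 = 27.735; length term: −600/34 = −17.647
Tm = 81.5 + (-15.986) + 27.735 − 17.647 = 75.602 → 75.6°C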